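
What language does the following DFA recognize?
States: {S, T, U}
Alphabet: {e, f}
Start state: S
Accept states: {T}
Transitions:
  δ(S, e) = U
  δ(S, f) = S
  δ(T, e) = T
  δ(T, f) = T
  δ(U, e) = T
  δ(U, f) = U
Testing a few strings:
  'fef' → reject
  'ee' → accept
  'e' → reject
  'eeee' → accept
State roles: S=zero e's seen; T=≥ two e's seen; U=one e seen
All strings over {e,f} containing at least two e's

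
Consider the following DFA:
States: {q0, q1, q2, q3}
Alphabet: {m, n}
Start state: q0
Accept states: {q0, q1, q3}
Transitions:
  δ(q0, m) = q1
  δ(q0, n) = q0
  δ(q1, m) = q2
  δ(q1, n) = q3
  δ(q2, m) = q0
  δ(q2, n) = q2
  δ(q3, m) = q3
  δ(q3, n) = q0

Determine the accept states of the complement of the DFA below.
Complement accept states = All states \ Original accept states
= {q0, q1, q2, q3} \ {q0, q1, q3}
{q2}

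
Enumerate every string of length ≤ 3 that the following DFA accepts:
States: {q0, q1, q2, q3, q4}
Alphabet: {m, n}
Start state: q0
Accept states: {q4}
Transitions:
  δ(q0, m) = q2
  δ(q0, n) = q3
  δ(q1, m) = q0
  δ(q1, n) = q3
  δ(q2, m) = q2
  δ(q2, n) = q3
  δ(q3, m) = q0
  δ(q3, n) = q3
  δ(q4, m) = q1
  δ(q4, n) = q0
None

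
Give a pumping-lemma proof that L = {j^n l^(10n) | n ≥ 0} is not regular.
Assume L is regular with pumping length p. Idea: pumping the j-block breaks the 1:10 ratio.
Choose s = j^p l^(10p) (length 11p ≥ p). By the pumping lemma, s = xyz with |xy| ≤ p, |y| > 0, so y = j^k with k ≥ 1. Then xy²z = j^(p+k) l^(10p). For this to be in L we would need 10p = 10(p+k), i.e. 10k = 0, contradicting k ≥ 1. So xy²z ∉ L.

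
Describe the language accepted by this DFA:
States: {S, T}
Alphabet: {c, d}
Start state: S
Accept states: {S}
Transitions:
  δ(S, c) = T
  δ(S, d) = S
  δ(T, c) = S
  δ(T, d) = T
Testing a few strings:
  'cc' → accept
  'c' → reject
  'd' → accept
  'ddc' → reject
State roles: S=even number of c's so far; T=odd number of c's so far
All strings over {c,d} with an even number of c's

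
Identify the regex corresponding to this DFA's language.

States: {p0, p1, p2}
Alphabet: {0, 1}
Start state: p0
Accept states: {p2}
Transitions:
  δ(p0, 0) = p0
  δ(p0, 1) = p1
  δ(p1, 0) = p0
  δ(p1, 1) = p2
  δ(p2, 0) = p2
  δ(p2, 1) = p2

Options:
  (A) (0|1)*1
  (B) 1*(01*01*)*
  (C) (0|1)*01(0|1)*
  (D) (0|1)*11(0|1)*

Check each option against the DFA on short strings; one disagreement eliminates an option:
  (A) (0|1)*1: on '1' the DFA goes p0 → p1 and rejects (p1 ∉ Accept), but the regex matches it → eliminate
  (B) 1*(01*01*)*: on ε the DFA stays in p0 and rejects (p0 ∉ Accept), but the regex matches it → eliminate
  (C) (0|1)*01(0|1)*: on '01' the DFA goes p0 → p0 → p1 and rejects (p1 ∉ Accept), but the regex matches it → eliminate
  (D) (0|1)*11(0|1)*: agrees with the DFA on every string of length ≤ 6
Only (D) is consistent with the DFA.
(D) (0|1)*11(0|1)*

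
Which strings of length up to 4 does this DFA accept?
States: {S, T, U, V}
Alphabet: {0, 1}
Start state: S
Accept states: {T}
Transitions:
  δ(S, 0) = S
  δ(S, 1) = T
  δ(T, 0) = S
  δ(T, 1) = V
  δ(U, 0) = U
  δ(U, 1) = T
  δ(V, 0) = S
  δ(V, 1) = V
1, 01, 001, 101, 0001, 0101, 1001, 1101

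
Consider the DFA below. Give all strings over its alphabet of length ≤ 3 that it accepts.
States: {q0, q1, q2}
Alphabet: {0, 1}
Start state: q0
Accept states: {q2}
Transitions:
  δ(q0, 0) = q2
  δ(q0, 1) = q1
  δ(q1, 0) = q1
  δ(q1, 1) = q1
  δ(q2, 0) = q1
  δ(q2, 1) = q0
0, 010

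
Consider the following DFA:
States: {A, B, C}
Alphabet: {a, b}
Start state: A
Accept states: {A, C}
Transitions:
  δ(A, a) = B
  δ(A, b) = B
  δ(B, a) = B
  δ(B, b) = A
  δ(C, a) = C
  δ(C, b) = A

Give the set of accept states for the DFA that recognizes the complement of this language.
Complement accept states = All states \ Original accept states
= {A, B, C} \ {A, C}
{B}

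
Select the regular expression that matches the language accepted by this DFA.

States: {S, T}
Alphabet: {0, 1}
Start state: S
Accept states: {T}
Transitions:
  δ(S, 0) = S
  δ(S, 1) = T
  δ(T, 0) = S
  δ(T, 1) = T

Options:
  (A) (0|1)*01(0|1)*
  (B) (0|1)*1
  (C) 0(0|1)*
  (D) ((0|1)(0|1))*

Check each option against the DFA on short strings; one disagreement eliminates an option:
  (A) (0|1)*01(0|1)*: on '1' the DFA goes S → T and accepts (T ∈ Accept), but the regex does not match it → eliminate
  (B) (0|1)*1: agrees with the DFA on every string of length ≤ 6
  (C) 0(0|1)*: on '0' the DFA goes S → S and rejects (S ∉ Accept), but the regex matches it → eliminate
  (D) ((0|1)(0|1))*: on ε the DFA stays in S and rejects (S ∉ Accept), but the regex matches it → eliminate
Only (B) is consistent with the DFA.
(B) (0|1)*1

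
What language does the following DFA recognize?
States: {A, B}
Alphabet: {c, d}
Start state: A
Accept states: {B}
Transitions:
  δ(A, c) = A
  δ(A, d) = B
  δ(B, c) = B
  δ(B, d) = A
Testing a few strings:
  'dcd' → reject
  'd' → accept
  'c' → reject
  'dcc' → accept
State roles: A=even number of d's so far; B=odd number of d's so far
All strings over {c,d} with an odd number of d's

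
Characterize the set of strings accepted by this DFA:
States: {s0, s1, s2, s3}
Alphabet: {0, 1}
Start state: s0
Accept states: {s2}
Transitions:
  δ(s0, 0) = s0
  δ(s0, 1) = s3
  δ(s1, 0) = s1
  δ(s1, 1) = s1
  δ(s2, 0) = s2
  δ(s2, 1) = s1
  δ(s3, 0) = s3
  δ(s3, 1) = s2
Testing a few strings:
  '1' → reject
  '0000' → reject
  '1110' → reject
  '1100' → accept
State roles: s0=zero 1's; s1=≥ three 1's (dead); s2=two 1's; s3=one 1
All binary strings containing exactly two 1's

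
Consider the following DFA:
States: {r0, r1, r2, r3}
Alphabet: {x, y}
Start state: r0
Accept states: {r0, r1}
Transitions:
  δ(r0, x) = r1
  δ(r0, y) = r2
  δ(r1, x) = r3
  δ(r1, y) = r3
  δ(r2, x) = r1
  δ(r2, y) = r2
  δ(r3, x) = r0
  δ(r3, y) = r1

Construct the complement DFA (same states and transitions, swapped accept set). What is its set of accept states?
Complement accept states = All states \ Original accept states
= {r0, r1, r2, r3} \ {r0, r1}
{r2, r3}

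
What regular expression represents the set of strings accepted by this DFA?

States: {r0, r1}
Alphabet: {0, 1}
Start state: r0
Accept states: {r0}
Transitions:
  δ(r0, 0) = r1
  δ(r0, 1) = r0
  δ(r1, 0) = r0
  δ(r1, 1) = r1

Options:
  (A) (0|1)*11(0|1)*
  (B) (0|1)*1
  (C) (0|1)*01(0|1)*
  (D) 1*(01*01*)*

Check each option against the DFA on short strings; one disagreement eliminates an option:
  (A) (0|1)*11(0|1)*: on ε the DFA stays in r0 and accepts (r0 ∈ Accept), but the regex does not match it → eliminate
  (B) (0|1)*1: on ε the DFA stays in r0 and accepts (r0 ∈ Accept), but the regex does not match it → eliminate
  (C) (0|1)*01(0|1)*: on ε the DFA stays in r0 and accepts (r0 ∈ Accept), but the regex does not match it → eliminate
  (D) 1*(01*01*)*: agrees with the DFA on every string of length ≤ 6
Only (D) is consistent with the DFA.
(D) 1*(01*01*)*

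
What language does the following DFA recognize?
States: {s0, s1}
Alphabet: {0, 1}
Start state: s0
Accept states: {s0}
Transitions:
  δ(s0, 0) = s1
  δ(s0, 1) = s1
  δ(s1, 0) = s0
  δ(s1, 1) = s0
Testing a few strings:
  '01' → accept
  '10' → accept
  '0' → reject
  '010' → reject
State roles: s0=even length so far; s1=odd length so far
All binary strings of even length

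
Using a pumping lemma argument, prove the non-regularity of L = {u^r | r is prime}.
Assume L is regular with pumping length p. Idea: pumping by a suitable count produces a composite length.
Let q be a prime with q ≥ p and choose s = u^q ∈ L. By the pumping lemma, s = xyz with |xy| ≤ p, |y| = k ≥ 1. Take i = q+1: |xy^(q+1)z| = q + q·k = q(1+k). Since q ≥ 2 and 1+k ≥ 2, q(1+k) is composite, so xy^(q+1)z ∉ L.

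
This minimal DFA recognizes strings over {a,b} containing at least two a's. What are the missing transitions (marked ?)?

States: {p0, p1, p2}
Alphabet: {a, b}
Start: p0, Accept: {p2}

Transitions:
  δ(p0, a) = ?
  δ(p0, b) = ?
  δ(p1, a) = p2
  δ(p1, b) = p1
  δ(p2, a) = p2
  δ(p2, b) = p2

From the language and accept set, identify what each state tracks — p0: zero a's seen; p1: one a seen; p2: ≥ two a's seen.
Each missing δ(q, a) is the state matching the new tracked value after reading a.
δ(p0, a) = p1; δ(p0, b) = p0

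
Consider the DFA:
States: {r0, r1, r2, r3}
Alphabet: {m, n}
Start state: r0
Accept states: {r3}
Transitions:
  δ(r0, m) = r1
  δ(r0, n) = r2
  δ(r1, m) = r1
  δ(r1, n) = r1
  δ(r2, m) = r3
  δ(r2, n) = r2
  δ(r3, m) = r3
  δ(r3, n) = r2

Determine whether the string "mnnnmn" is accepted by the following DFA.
Processing string "mnnnmn":
  r0 --m--> r1
  r1 --n--> r1
  r1 --n--> r1
  r1 --n--> r1
  r1 --m--> r1
  r1 --n--> r1
Final state: r1
Accept states: {r3}
No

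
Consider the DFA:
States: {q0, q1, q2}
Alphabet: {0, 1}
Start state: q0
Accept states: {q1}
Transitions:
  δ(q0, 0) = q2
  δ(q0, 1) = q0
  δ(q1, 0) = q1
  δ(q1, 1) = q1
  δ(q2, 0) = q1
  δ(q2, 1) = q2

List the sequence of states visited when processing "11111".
read '1': q0 → q0
  read '1': q0 → q0
  read '1': q0 → q0
  read '1': q0 → q0
  read '1': q0 → q0
q0 -> q0 -> q0 -> q0 -> q0 -> q0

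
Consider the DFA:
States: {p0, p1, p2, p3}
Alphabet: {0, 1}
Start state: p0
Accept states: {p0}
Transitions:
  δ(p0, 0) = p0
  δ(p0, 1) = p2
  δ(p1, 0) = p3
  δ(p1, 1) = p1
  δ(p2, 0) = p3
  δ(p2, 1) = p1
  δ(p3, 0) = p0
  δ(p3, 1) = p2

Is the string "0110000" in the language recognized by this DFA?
Processing string "0110000":
  p0 --0--> p0
  p0 --1--> p2
  p2 --1--> p1
  p1 --0--> p3
  p3 --0--> p0
  p0 --0--> p0
  p0 --0--> p0
Final state: p0
Accept states: {p0}
Yes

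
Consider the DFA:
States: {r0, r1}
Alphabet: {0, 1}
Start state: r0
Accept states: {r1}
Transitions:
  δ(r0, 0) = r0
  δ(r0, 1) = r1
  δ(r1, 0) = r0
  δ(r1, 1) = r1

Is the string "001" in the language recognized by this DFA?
Processing string "001":
  r0 --0--> r0
  r0 --0--> r0
  r0 --1--> r1
Final state: r1
Accept states: {r1}
Yes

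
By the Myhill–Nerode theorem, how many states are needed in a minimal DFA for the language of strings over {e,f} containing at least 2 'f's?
By Myhill–Nerode, count the distinguishable equivalence classes: 3 classes — having seen 0, 1, or ≥2 copies of 'f'; any two classes i < j (j ≤ 2) are distinguished by the string f^(2−j), which takes class j to 2 copies (accepted) but leaves class i below 2 (rejected).
3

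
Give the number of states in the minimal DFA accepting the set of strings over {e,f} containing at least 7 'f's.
By Myhill–Nerode, count the distinguishable equivalence classes: 8 classes — having seen 0, 1, …, 6, or ≥7 copies of 'f'; any two classes i < j (j ≤ 7) are distinguished by the string f^(7−j), which takes class j to 7 copies (accepted) but leaves class i below 7 (rejected).
8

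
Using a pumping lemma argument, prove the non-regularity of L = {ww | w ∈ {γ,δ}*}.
Assume L is regular with pumping length p. Idea: pumping the leading γ-block breaks the equality of the two halves.
Choose s = γ^p δ γ^p δ ∈ L (with w = γ^p δ). |s| = 2p+2 ≥ p. By the pumping lemma, s = xyz with |xy| ≤ p, |y| > 0, so y = γ^k with k ≥ 1, in the first γ-block. Then xy²z = γ^(p+k) δ γ^p δ, of length 2p+2+k. If k is odd this length is odd, so it cannot be of the form ww. If k is even, each half has length p+1+k/2 ≤ p+k, so the first half lies entirely inside the leading γ-block and contains no δ, while the second half ends in δ; the halves differ. Either way xy²z ∉ L.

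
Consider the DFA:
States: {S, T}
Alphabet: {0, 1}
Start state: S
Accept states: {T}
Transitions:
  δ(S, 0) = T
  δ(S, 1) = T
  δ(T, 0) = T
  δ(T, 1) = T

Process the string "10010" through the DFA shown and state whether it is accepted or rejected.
Processing string "10010":
  S --1--> T
  T --0--> T
  T --0--> T
  T --1--> T
  T --0--> T
Final state: T
Accept states: {T}
Yes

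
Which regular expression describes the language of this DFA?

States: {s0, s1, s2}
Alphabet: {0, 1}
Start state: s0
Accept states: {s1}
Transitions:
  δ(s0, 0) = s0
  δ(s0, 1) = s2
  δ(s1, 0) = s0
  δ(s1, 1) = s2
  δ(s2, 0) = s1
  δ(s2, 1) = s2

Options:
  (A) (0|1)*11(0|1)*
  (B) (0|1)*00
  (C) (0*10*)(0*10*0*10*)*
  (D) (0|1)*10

Check each option against the DFA on short strings; one disagreement eliminates an option:
  (A) (0|1)*11(0|1)*: on '10' the DFA goes s0 → s2 → s1 and accepts (s1 ∈ Accept), but the regex does not match it → eliminate
  (B) (0|1)*00: on '00' the DFA goes s0 → s0 → s0 and rejects (s0 ∉ Accept), but the regex matches it → eliminate
  (C) (0*10*)(0*10*0*10*)*: on '1' the DFA goes s0 → s2 and rejects (s2 ∉ Accept), but the regex matches it → eliminate
  (D) (0|1)*10: agrees with the DFA on every string of length ≤ 6
Only (D) is consistent with the DFA.
(D) (0|1)*10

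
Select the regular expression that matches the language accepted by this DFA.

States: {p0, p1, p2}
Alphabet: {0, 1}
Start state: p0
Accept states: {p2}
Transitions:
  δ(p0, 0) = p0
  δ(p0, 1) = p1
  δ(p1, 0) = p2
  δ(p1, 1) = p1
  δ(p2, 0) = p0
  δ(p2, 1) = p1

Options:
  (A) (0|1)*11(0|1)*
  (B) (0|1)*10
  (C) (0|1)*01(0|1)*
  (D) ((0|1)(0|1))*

Check each option against the DFA on short strings; one disagreement eliminates an option:
  (A) (0|1)*11(0|1)*: on '10' the DFA goes p0 → p1 → p2 and accepts (p2 ∈ Accept), but the regex does not match it → eliminate
  (B) (0|1)*10: agrees with the DFA on every string of length ≤ 6
  (C) (0|1)*01(0|1)*: on '01' the DFA goes p0 → p0 → p1 and rejects (p1 ∉ Accept), but the regex matches it → eliminate
  (D) ((0|1)(0|1))*: on ε the DFA stays in p0 and rejects (p0 ∉ Accept), but the regex matches it → eliminate
Only (B) is consistent with the DFA.
(B) (0|1)*10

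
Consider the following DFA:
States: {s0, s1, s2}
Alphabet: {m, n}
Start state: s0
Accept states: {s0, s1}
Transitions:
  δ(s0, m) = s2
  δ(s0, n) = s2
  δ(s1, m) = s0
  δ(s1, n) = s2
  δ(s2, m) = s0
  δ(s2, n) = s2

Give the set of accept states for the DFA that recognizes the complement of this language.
Complement accept states = All states \ Original accept states
= {s0, s1, s2} \ {s0, s1}
{s2}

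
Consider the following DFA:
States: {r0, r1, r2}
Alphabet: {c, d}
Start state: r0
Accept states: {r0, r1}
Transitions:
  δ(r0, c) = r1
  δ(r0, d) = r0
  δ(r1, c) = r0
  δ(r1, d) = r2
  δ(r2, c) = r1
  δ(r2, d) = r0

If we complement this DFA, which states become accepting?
Complement accept states = All states \ Original accept states
= {r0, r1, r2} \ {r0, r1}
{r2}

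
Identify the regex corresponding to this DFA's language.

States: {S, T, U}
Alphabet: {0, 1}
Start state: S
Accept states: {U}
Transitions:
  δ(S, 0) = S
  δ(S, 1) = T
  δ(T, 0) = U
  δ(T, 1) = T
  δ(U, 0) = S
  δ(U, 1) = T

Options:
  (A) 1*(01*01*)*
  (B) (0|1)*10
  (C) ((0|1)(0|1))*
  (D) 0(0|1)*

Check each option against the DFA on short strings; one disagreement eliminates an option:
  (A) 1*(01*01*)*: on ε the DFA stays in S and rejects (S ∉ Accept), but the regex matches it → eliminate
  (B) (0|1)*10: agrees with the DFA on every string of length ≤ 6
  (C) ((0|1)(0|1))*: on ε the DFA stays in S and rejects (S ∉ Accept), but the regex matches it → eliminate
  (D) 0(0|1)*: on '0' the DFA goes S → S and rejects (S ∉ Accept), but the regex matches it → eliminate
Only (B) is consistent with the DFA.
(B) (0|1)*10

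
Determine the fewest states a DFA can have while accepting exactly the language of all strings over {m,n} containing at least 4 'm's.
By Myhill–Nerode, count the distinguishable equivalence classes: 5 classes — having seen 0, 1, …, 3, or ≥4 copies of 'm'; any two classes i < j (j ≤ 4) are distinguished by the string m^(4−j), which takes class j to 4 copies (accepted) but leaves class i below 4 (rejected).
5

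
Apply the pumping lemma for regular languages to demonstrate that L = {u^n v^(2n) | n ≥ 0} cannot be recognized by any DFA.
Assume L is regular with pumping length p. Idea: pumping the u-block breaks the 1:2 ratio.
Choose s = u^p v^(2p) (length 3p ≥ p). By the pumping lemma, s = xyz with |xy| ≤ p, |y| > 0, so y = u^k with k ≥ 1. Then xy²z = u^(p+k) v^(2p). For this to be in L we would need 2p = 2(p+k), i.e. 2k = 0, contradicting k ≥ 1. So xy²z ∉ L.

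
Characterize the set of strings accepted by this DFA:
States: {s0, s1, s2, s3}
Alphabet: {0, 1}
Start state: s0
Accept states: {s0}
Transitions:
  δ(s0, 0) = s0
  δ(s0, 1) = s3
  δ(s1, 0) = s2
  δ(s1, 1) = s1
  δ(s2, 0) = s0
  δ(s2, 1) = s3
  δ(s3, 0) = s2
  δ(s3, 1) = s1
Testing a few strings:
  '0110' → reject
  '01' → reject
  '1000' → accept
  '1' → reject
State roles: s0=value ≡ 0 (mod 4); s1=value ≡ 3 (mod 4); s2=value ≡ 2 (mod 4); s3=value ≡ 1 (mod 4)
All binary strings representing a multiple of 4 (read in base 2; leading zeros allowed and ε counts as 0)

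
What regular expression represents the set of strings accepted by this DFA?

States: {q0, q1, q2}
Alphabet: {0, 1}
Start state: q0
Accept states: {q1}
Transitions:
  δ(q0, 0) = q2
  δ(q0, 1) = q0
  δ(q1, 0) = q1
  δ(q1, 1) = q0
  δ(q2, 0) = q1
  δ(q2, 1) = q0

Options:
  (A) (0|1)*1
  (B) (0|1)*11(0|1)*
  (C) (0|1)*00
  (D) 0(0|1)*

Check each option against the DFA on short strings; one disagreement eliminates an option:
  (A) (0|1)*1: on '1' the DFA goes q0 → q0 and rejects (q0 ∉ Accept), but the regex matches it → eliminate
  (B) (0|1)*11(0|1)*: on '00' the DFA goes q0 → q2 → q1 and accepts (q1 ∈ Accept), but the regex does not match it → eliminate
  (C) (0|1)*00: agrees with the DFA on every string of length ≤ 6
  (D) 0(0|1)*: on '0' the DFA goes q0 → q2 and rejects (q2 ∉ Accept), but the regex matches it → eliminate
Only (C) is consistent with the DFA.
(C) (0|1)*00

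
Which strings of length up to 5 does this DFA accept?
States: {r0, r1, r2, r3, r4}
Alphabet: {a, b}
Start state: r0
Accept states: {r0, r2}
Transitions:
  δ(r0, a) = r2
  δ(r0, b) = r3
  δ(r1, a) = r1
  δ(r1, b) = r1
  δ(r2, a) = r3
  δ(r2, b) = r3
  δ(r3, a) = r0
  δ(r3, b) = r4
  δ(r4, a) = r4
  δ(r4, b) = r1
ε, a, ba, aaa, aba, baa, aaaa, abaa, baba, aaaba, ababa, baaaa, baaba, babaa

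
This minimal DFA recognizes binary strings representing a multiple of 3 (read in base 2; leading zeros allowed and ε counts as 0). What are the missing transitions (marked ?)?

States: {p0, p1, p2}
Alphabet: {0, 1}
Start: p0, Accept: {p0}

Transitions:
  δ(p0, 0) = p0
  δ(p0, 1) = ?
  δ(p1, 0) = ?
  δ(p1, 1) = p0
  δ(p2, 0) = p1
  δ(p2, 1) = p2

From the language and accept set, identify what each state tracks — p0: value ≡ 0 (mod 3); p1: value ≡ 1 (mod 3); p2: value ≡ 2 (mod 3).
Each missing δ(q, a) is the state matching the new tracked value after reading a.
δ(p0, 1) = p1; δ(p1, 0) = p2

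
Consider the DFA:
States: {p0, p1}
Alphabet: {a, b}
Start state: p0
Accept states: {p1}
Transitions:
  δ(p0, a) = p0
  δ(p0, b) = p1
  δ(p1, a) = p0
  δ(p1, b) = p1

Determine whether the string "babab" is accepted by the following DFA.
Processing string "babab":
  p0 --b--> p1
  p1 --a--> p0
  p0 --b--> p1
  p1 --a--> p0
  p0 --b--> p1
Final state: p1
Accept states: {p1}
Yes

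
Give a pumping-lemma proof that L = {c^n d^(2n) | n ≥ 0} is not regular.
Assume L is regular with pumping length p. Idea: pumping the c-block breaks the 1:2 ratio.
Choose s = c^p d^(2p) (length 3p ≥ p). By the pumping lemma, s = xyz with |xy| ≤ p, |y| > 0, so y = c^k with k ≥ 1. Then xy²z = c^(p+k) d^(2p). For this to be in L we would need 2p = 2(p+k), i.e. 2k = 0, contradicting k ≥ 1. So xy²z ∉ L.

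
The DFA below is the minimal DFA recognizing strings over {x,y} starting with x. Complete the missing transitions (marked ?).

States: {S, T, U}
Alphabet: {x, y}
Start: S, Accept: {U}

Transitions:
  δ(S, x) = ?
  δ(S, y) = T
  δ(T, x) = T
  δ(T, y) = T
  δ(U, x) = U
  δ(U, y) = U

From the language and accept set, identify what each state tracks — S: no input read; T: started with y (dead); U: started with x.
Each missing δ(q, a) is the state matching the new tracked value after reading a.
δ(S, x) = U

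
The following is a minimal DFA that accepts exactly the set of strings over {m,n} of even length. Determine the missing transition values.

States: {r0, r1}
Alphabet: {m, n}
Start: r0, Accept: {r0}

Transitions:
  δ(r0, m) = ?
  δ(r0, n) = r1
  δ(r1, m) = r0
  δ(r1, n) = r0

From the language and accept set, identify what each state tracks — r0: even length so far; r1: odd length so far.
Each missing δ(q, a) is the state matching the new tracked value after reading a.
δ(r0, m) = r1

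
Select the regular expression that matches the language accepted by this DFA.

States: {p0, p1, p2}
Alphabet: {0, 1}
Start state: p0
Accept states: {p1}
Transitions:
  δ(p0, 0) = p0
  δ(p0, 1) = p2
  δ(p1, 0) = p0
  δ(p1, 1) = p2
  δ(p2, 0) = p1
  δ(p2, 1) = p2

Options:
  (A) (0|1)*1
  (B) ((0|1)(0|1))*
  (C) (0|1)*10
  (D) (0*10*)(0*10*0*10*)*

Check each option against the DFA on short strings; one disagreement eliminates an option:
  (A) (0|1)*1: on '1' the DFA goes p0 → p2 and rejects (p2 ∉ Accept), but the regex matches it → eliminate
  (B) ((0|1)(0|1))*: on ε the DFA stays in p0 and rejects (p0 ∉ Accept), but the regex matches it → eliminate
  (C) (0|1)*10: agrees with the DFA on every string of length ≤ 6
  (D) (0*10*)(0*10*0*10*)*: on '1' the DFA goes p0 → p2 and rejects (p2 ∉ Accept), but the regex matches it → eliminate
Only (C) is consistent with the DFA.
(C) (0|1)*10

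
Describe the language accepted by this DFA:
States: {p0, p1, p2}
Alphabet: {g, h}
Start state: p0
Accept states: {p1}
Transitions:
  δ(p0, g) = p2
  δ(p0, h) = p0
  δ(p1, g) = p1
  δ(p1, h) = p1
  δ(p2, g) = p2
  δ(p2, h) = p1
Testing a few strings:
  'hgg' → reject
  'hhgh' → accept
  'gggh' → accept
  'gg' → reject
State roles: p0=no g seen yet; p1=substring gh seen; p2=seen a g, waiting for h
All strings over {g,h} containing the substring gh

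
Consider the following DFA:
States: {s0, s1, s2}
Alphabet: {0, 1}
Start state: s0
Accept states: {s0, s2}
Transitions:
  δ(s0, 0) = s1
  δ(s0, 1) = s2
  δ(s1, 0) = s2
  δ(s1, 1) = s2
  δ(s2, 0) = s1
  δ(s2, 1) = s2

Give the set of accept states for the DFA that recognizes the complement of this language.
Complement accept states = All states \ Original accept states
= {s0, s1, s2} \ {s0, s2}
{s1}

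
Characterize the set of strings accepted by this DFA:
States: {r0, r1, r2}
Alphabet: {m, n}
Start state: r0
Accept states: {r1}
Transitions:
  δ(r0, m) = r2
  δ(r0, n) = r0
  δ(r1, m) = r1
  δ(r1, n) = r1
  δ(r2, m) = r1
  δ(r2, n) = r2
Testing a few strings:
  'nnnm' → reject
  'nm' → reject
  'n' → reject
  'mn' → reject
State roles: r0=zero m's seen; r1=≥ two m's seen; r2=one m seen
All strings over {m,n} containing at least two m's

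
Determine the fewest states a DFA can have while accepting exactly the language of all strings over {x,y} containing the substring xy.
By Myhill–Nerode, count the distinguishable equivalence classes: 3 classes — one per longest suffix of the input that is a prefix of 'xy' (lengths 0 through 1), plus an absorbing 'already seen xy' class.
3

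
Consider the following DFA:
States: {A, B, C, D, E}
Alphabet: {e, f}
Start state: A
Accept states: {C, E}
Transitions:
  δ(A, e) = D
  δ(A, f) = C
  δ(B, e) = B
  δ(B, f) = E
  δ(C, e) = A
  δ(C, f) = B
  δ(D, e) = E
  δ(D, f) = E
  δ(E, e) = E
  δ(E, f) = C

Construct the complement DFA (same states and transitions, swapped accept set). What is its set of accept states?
Complement accept states = All states \ Original accept states
= {A, B, C, D, E} \ {C, E}
{A, B, D}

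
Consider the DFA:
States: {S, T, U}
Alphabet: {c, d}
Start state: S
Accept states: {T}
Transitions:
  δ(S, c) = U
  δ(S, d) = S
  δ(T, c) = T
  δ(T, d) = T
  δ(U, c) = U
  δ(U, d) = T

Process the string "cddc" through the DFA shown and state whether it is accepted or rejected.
Processing string "cddc":
  S --c--> U
  U --d--> T
  T --d--> T
  T --c--> T
Final state: T
Accept states: {T}
Yes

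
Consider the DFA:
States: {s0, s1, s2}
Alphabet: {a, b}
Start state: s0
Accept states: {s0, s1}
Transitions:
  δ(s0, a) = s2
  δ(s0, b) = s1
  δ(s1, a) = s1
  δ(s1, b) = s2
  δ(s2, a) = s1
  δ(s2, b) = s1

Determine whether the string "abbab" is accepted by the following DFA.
Processing string "abbab":
  s0 --a--> s2
  s2 --b--> s1
  s1 --b--> s2
  s2 --a--> s1
  s1 --b--> s2
Final state: s2
Accept states: {s0, s1}
No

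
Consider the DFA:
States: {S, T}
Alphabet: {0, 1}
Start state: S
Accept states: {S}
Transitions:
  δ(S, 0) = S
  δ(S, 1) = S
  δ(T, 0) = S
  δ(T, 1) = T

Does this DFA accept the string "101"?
Processing string "101":
  S --1--> S
  S --0--> S
  S --1--> S
Final state: S
Accept states: {S}
Yes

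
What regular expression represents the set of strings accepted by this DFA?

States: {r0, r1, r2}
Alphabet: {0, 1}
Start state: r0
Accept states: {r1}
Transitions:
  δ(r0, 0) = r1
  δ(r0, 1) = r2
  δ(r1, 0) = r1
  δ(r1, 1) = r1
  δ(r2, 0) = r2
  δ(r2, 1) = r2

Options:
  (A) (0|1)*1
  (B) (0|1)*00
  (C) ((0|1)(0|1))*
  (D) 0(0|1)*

Check each option against the DFA on short strings; one disagreement eliminates an option:
  (A) (0|1)*1: on '0' the DFA goes r0 → r1 and accepts (r1 ∈ Accept), but the regex does not match it → eliminate
  (B) (0|1)*00: on '0' the DFA goes r0 → r1 and accepts (r1 ∈ Accept), but the regex does not match it → eliminate
  (C) ((0|1)(0|1))*: on ε the DFA stays in r0 and rejects (r0 ∉ Accept), but the regex matches it → eliminate
  (D) 0(0|1)*: agrees with the DFA on every string of length ≤ 6
Only (D) is consistent with the DFA.
(D) 0(0|1)*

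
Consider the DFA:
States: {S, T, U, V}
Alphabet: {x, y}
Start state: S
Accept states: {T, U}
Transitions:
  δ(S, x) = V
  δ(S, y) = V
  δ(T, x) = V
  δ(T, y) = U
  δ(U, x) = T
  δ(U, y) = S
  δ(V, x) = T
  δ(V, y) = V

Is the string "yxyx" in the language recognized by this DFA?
Processing string "yxyx":
  S --y--> V
  V --x--> T
  T --y--> U
  U --x--> T
Final state: T
Accept states: {T, U}
Yes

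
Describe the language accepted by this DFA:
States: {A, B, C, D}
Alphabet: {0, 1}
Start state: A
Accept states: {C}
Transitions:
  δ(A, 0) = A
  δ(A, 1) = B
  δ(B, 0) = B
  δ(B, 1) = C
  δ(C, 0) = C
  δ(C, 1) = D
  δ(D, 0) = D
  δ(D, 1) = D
Testing a few strings:
  '0010' → reject
  '011' → accept
  '1' → reject
  '1100' → accept
State roles: A=zero 1's; B=one 1; C=two 1's; D=≥ three 1's (dead)
All binary strings containing exactly two 1's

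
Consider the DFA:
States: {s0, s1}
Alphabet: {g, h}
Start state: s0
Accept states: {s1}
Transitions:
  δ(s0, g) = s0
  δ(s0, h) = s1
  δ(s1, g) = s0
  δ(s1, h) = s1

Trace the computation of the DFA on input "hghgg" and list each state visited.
read 'h': s0 → s1
  read 'g': s1 → s0
  read 'h': s0 → s1
  read 'g': s1 → s0
  read 'g': s0 → s0
s0 -> s1 -> s0 -> s1 -> s0 -> s0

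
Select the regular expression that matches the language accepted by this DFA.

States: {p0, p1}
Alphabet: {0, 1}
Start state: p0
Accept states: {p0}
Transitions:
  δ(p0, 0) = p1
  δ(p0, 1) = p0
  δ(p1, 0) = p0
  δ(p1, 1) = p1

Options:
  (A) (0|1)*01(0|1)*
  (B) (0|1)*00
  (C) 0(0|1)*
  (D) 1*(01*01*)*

Check each option against the DFA on short strings; one disagreement eliminates an option:
  (A) (0|1)*01(0|1)*: on ε the DFA stays in p0 and accepts (p0 ∈ Accept), but the regex does not match it → eliminate
  (B) (0|1)*00: on ε the DFA stays in p0 and accepts (p0 ∈ Accept), but the regex does not match it → eliminate
  (C) 0(0|1)*: on ε the DFA stays in p0 and accepts (p0 ∈ Accept), but the regex does not match it → eliminate
  (D) 1*(01*01*)*: agrees with the DFA on every string of length ≤ 6
Only (D) is consistent with the DFA.
(D) 1*(01*01*)*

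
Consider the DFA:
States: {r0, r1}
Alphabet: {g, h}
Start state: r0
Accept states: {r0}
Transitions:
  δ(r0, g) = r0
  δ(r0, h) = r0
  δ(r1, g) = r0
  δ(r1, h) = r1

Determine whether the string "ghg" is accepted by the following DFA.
Processing string "ghg":
  r0 --g--> r0
  r0 --h--> r0
  r0 --g--> r0
Final state: r0
Accept states: {r0}
Yes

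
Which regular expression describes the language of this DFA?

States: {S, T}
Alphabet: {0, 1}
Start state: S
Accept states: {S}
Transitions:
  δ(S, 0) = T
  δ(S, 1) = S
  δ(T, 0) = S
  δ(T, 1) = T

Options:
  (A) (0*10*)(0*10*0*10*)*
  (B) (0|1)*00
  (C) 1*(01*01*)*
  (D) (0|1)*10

Check each option against the DFA on short strings; one disagreement eliminates an option:
  (A) (0*10*)(0*10*0*10*)*: on ε the DFA stays in S and accepts (S ∈ Accept), but the regex does not match it → eliminate
  (B) (0|1)*00: on ε the DFA stays in S and accepts (S ∈ Accept), but the regex does not match it → eliminate
  (C) 1*(01*01*)*: agrees with the DFA on every string of length ≤ 6
  (D) (0|1)*10: on ε the DFA stays in S and accepts (S ∈ Accept), but the regex does not match it → eliminate
Only (C) is consistent with the DFA.
(C) 1*(01*01*)*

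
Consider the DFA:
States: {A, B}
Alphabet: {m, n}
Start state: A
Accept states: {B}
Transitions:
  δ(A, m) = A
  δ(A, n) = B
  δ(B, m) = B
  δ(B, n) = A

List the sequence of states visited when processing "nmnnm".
read 'n': A → B
  read 'm': B → B
  read 'n': B → A
  read 'n': A → B
  read 'm': B → B
A -> B -> B -> A -> B -> B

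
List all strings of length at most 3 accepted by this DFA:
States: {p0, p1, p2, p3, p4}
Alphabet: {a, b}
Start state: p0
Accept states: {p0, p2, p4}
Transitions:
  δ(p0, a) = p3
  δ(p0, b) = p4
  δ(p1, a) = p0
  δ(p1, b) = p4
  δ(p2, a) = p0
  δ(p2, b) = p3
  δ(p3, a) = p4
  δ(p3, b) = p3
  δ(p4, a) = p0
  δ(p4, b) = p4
ε, b, aa, ba, bb, aaa, aab, aba, bab, bba, bbb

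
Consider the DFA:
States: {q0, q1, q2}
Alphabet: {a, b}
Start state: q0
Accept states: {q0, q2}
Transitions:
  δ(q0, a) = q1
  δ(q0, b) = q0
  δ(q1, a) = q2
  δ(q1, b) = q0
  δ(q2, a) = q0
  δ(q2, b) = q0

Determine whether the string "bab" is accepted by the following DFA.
Processing string "bab":
  q0 --b--> q0
  q0 --a--> q1
  q1 --b--> q0
Final state: q0
Accept states: {q0, q2}
Yes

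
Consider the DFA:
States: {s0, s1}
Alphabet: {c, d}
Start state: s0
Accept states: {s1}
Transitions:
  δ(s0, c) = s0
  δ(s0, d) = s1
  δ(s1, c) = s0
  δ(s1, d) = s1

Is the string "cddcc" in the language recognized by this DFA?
Processing string "cddcc":
  s0 --c--> s0
  s0 --d--> s1
  s1 --d--> s1
  s1 --c--> s0
  s0 --c--> s0
Final state: s0
Accept states: {s1}
No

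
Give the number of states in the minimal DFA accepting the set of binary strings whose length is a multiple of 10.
By Myhill–Nerode, count the distinguishable equivalence classes: 10 classes — one per residue of the length mod 10; class i is distinguished from class j by any string of length (10 − i) mod 10.
10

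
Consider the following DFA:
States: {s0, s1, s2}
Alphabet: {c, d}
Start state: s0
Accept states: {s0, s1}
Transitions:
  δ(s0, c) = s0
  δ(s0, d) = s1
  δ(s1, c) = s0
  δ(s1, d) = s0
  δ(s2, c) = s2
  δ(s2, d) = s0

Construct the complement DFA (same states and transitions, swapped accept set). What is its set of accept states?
Complement accept states = All states \ Original accept states
= {s0, s1, s2} \ {s0, s1}
{s2}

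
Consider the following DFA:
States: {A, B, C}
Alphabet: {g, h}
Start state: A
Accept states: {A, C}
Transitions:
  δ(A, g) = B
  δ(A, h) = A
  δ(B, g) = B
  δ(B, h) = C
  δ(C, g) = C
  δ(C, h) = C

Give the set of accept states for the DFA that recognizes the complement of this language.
Complement accept states = All states \ Original accept states
= {A, B, C} \ {A, C}
{B}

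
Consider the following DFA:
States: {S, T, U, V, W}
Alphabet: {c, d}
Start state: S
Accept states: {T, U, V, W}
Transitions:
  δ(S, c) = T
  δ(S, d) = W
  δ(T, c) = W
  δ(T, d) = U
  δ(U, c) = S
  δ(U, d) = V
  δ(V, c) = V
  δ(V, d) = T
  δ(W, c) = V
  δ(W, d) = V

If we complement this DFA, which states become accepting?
Complement accept states = All states \ Original accept states
= {S, T, U, V, W} \ {T, U, V, W}
{S}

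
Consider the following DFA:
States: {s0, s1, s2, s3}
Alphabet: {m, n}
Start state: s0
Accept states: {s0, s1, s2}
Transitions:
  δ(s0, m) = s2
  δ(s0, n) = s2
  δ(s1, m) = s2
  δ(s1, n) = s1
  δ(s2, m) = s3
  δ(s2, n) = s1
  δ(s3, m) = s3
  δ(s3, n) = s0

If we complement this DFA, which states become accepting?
Complement accept states = All states \ Original accept states
= {s0, s1, s2, s3} \ {s0, s1, s2}
{s3}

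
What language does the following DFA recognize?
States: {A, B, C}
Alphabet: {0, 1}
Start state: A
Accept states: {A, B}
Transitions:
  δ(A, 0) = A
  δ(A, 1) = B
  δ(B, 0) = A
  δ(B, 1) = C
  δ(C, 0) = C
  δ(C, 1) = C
Testing a few strings:
  '100' → accept
  '00' → accept
  '000' → accept
  '10' → accept
State roles: A=last symbol not 1 (ok); B=last symbol 1 (ok); C=saw 11 (dead)
All binary strings with no two consecutive 1's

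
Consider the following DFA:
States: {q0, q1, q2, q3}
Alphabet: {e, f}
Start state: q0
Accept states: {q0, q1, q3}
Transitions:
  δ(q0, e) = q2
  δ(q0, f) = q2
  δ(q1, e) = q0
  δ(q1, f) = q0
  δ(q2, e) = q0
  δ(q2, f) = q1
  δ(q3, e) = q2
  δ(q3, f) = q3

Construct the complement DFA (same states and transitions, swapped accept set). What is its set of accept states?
Complement accept states = All states \ Original accept states
= {q0, q1, q2, q3} \ {q0, q1, q3}
{q2}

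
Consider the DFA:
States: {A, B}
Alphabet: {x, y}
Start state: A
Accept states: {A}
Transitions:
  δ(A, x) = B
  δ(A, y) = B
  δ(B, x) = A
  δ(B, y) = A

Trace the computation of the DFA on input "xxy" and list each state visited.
read 'x': A → B
  read 'x': B → A
  read 'y': A → B
A -> B -> A -> B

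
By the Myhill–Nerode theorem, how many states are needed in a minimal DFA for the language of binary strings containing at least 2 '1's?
By Myhill–Nerode, count the distinguishable equivalence classes: 3 classes — having seen 0, 1, or ≥2 copies of '1'; any two classes i < j (j ≤ 2) are distinguished by the string 1^(2−j), which takes class j to 2 copies (accepted) but leaves class i below 2 (rejected).
3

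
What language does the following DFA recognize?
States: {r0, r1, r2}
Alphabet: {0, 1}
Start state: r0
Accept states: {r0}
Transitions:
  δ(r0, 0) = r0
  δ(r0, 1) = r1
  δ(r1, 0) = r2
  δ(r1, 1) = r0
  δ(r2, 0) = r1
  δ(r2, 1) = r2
Testing a few strings:
  '0' → accept
  '1' → reject
  '000' → accept
  '011' → accept
State roles: r0=value ≡ 0 (mod 3); r1=value ≡ 1 (mod 3); r2=value ≡ 2 (mod 3)
All binary strings representing a multiple of 3 (read in base 2; leading zeros allowed and ε counts as 0)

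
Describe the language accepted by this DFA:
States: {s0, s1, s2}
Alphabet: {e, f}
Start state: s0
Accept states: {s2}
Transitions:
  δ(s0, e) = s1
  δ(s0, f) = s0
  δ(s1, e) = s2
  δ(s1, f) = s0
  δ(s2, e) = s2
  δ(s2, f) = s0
Testing a few strings:
  'f' → reject
  'fee' → accept
  'feee' → accept
  'fe' → reject
State roles: s0=last symbol not e; s1=one trailing e; s2=two trailing e's
All strings over {e,f} ending with ee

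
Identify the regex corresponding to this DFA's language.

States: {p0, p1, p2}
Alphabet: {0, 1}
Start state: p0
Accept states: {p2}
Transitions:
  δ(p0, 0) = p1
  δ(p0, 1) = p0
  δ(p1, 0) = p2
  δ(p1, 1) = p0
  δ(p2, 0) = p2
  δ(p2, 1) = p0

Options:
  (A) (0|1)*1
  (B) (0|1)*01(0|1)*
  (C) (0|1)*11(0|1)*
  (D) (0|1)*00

Check each option against the DFA on short strings; one disagreement eliminates an option:
  (A) (0|1)*1: on '1' the DFA goes p0 → p0 and rejects (p0 ∉ Accept), but the regex matches it → eliminate
  (B) (0|1)*01(0|1)*: on '00' the DFA goes p0 → p1 → p2 and accepts (p2 ∈ Accept), but the regex does not match it → eliminate
  (C) (0|1)*11(0|1)*: on '00' the DFA goes p0 → p1 → p2 and accepts (p2 ∈ Accept), but the regex does not match it → eliminate
  (D) (0|1)*00: agrees with the DFA on every string of length ≤ 6
Only (D) is consistent with the DFA.
(D) (0|1)*00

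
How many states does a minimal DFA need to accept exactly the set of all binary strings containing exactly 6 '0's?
By Myhill–Nerode, count the distinguishable equivalence classes: 8 classes — having seen 0, 1, …, 6, or >6 copies of '0'; the count-6 class is the only accepting one and >6 is dead.
8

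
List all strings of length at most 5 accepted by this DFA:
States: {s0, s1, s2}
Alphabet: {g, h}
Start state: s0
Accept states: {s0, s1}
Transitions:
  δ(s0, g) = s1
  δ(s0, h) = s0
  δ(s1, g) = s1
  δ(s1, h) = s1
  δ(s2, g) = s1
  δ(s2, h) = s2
ε, g, h, gg, gh, hg, hh, ggg, ggh, ghg, ghh, hgg, hgh, hhg, hhh, gggg, gggh, gghg, gghh, ghgg, ghgh, ghhg, ghhh, hggg, hggh, hghg, hghh, hhgg, hhgh, hhhg, hhhh, ggggg, ggggh, ggghg, ggghh, gghgg, gghgh, gghhg, gghhh, ghggg, ghggh, ghghg, ghghh, ghhgg, ghhgh, ghhhg, ghhhh, hgggg, hgggh, hgghg, hgghh, hghgg, hghgh, hghhg, hghhh, hhggg, hhggh, hhghg, hhghh, hhhgg, hhhgh, hhhhg, hhhhh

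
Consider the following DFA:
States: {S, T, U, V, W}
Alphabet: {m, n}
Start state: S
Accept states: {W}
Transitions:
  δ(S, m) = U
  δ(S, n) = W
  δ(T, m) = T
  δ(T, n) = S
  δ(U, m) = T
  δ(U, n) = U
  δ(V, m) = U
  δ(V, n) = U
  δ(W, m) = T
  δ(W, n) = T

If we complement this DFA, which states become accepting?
Complement accept states = All states \ Original accept states
= {S, T, U, V, W} \ {W}
{S, T, U, V}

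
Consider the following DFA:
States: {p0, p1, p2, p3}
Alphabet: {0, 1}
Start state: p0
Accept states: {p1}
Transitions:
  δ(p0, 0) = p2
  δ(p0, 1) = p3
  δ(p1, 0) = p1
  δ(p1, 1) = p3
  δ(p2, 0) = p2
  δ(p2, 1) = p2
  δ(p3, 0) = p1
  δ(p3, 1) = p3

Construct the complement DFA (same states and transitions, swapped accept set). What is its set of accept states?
Complement accept states = All states \ Original accept states
= {p0, p1, p2, p3} \ {p1}
{p0, p2, p3}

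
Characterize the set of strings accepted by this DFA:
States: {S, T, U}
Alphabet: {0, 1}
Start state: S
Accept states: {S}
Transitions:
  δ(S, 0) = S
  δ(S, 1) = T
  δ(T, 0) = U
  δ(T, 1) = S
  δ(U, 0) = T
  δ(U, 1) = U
Testing a few strings:
  '111' → reject
  '110' → accept
  '1' → reject
  '0' → accept
State roles: S=value ≡ 0 (mod 3); T=value ≡ 1 (mod 3); U=value ≡ 2 (mod 3)
All binary strings representing a multiple of 3 (read in base 2; leading zeros allowed and ε counts as 0)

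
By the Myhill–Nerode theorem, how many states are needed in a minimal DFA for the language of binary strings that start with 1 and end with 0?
By Myhill–Nerode, count the distinguishable equivalence classes: four classes — empty / starts-1-ends-1 / starts-1-ends-0 / starts-0 (dead).
4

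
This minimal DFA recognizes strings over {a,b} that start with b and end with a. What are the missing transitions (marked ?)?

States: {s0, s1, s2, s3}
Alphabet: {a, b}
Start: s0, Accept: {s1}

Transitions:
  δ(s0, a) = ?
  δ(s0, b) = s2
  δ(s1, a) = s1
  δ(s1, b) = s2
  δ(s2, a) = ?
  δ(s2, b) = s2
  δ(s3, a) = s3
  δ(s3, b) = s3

From the language and accept set, identify what each state tracks — s0: no input read; s1: started with b, last symbol a; s2: started with b, last symbol b; s3: started with a (dead).
Each missing δ(q, a) is the state matching the new tracked value after reading a.
δ(s0, a) = s3; δ(s2, a) = s1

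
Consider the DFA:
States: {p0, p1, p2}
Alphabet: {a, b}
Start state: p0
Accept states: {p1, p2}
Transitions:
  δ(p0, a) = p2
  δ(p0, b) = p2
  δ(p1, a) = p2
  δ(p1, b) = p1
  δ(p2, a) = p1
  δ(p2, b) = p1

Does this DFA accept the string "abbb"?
Processing string "abbb":
  p0 --a--> p2
  p2 --b--> p1
  p1 --b--> p1
  p1 --b--> p1
Final state: p1
Accept states: {p1, p2}
Yes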